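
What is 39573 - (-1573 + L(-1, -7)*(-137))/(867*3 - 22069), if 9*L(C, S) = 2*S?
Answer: 6933652237/175212 ≈ 39573.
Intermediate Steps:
L(C, S) = 2*S/9 (L(C, S) = (2*S)/9 = 2*S/9)
39573 - (-1573 + L(-1, -7)*(-137))/(867*3 - 22069) = 39573 - (-1573 + ((2/9)*(-7))*(-137))/(867*3 - 22069) = 39573 - (-1573 - 14/9*(-137))/(2601 - 22069) = 39573 - (-1573 + 1918/9)/(-19468) = 39573 - (-12239)*(-1)/(9*19468) = 39573 - 1*12239/175212 = 39573 - 12239/175212 = 6933652237/175212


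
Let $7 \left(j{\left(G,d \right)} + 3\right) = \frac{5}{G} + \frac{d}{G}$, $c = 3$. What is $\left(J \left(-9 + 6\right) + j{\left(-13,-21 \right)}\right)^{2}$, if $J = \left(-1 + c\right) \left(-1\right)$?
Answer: $\frac{83521}{8281} \approx 10.086$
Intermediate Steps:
$J = -2$ ($J = \left(-1 + 3\right) \left(-1\right) = 2 \left(-1\right) = -2$)
$j{\left(G,d \right)} = -3 + \frac{5}{7 G} + \frac{d}{7 G}$ ($j{\left(G,d \right)} = -3 + \frac{\frac{5}{G} + \frac{d}{G}}{7} = -3 + \left(\frac{5}{7 G} + \frac{d}{7 G}\right) = -3 + \frac{5}{7 G} + \frac{d}{7 G}$)
$\left(J \left(-9 + 6\right) + j{\left(-13,-21 \right)}\right)^{2} = \left(- 2 \left(-9 + 6\right) + \frac{5 - 21 - -273}{7 \left(-13\right)}\right)^{2} = \left(\left(-2\right) \left(-3\right) + \frac{1}{7} \left(- \frac{1}{13}\right) \left(5 - 21 + 273\right)\right)^{2} = \left(6 + \frac{1}{7} \left(- \frac{1}{13}\right) 257\right)^{2} = \left(6 - \frac{257}{91}\right)^{2} = \left(\frac{289}{91}\right)^{2} = \frac{83521}{8281}$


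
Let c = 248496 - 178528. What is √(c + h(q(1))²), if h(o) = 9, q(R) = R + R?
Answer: √70049 ≈ 264.67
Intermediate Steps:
q(R) = 2*R
c = 69968
√(c + h(q(1))²) = √(69968 + 9²) = √(69968 + 81) = √70049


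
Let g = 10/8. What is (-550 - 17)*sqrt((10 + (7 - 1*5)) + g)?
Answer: -567*sqrt(53)/2 ≈ -2063.9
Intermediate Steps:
g = 5/4 (g = 10*(1/8) = 5/4 ≈ 1.2500)
(-550 - 17)*sqrt((10 + (7 - 1*5)) + g) = (-550 - 17)*sqrt((10 + (7 - 1*5)) + 5/4) = -567*sqrt((10 + (7 - 5)) + 5/4) = -567*sqrt((10 + 2) + 5/4) = -567*sqrt(12 + 5/4) = -567*sqrt(53)/2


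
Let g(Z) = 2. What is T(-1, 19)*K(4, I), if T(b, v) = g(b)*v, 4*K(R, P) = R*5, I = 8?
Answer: 190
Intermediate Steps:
K(R, P) = 5*R/4 (K(R, P) = (R*5)/4 = (5*R)/4 = 5*R/4)
T(b, v) = 2*v
T(-1, 19)*K(4, I) = (2*19)*((5/4)*4) = 38*5 = 190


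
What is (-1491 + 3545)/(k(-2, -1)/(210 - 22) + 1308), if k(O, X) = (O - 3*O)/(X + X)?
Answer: 193076/122951 ≈ 1.5703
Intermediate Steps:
k(O, X) = -O/X (k(O, X) = (-2*O)/((2*X)) = (-2*O)*(1/(2*X)) = -O/X)
(-1491 + 3545)/(k(-2, -1)/(210 - 22) + 1308) = (-1491 + 3545)/((-1*(-2)/(-1))/(210 - 22) + 1308) = 2054/(-1*(-2)*(-1)/188 + 1308) = 2054/(-2*1/188 + 1308) = 2054/(-1/94 + 1308) = 2054/(122951/94) = 2054*(94/122951) = 193076/122951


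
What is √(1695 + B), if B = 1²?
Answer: 4*√106 ≈ 41.182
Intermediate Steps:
B = 1
√(1695 + B) = √(1695 + 1) = √1696 = 4*√106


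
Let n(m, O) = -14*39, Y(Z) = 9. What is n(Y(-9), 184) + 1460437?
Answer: 1459891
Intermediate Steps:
n(m, O) = -546
n(Y(-9), 184) + 1460437 = -546 + 1460437 = 1459891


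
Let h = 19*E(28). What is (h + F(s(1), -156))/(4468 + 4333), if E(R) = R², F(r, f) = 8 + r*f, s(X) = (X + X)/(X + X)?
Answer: 14748/8801 ≈ 1.6757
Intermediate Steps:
s(X) = 1 (s(X) = (2*X)/((2*X)) = (2*X)*(1/(2*X)) = 1)
F(r, f) = 8 + f*r
h = 14896 (h = 19*28² = 19*784 = 14896)
(h + F(s(1), -156))/(4468 + 4333) = (14896 + (8 - 156*1))/(4468 + 4333) = (14896 + (8 - 156))/8801 = (14896 - 148)*(1/8801) = 14748*(1/8801) = 14748/8801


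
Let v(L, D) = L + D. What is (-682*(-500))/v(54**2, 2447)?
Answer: 11000/173 ≈ 63.584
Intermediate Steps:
v(L, D) = D + L
(-682*(-500))/v(54**2, 2447) = (-682*(-500))/(2447 + 54**2) = 341000/(2447 + 2916) = 341000/5363 = 341000*(1/5363) = 11000/173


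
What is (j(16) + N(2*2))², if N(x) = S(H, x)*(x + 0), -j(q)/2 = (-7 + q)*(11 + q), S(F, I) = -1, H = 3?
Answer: 240100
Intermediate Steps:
j(q) = -2*(-7 + q)*(11 + q)
N(x) = -x (N(x) = -(x + 0) = -x)
(j(16) + N(2*2))² = ((154 - 8*16 - 2*16²) - 2*2)² = ((154 - 128 - 2*256) - 1*4)² = ((154 - 128 - 512) - 4)² = (-486 - 4)² = (-490)² = 240100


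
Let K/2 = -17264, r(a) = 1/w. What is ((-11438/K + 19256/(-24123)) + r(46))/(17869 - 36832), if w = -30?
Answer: 347263549/13162201612560 ≈ 2.6383e-5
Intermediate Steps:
r(a) = -1/30 (r(a) = 1/(-30) = -1/30)
K = -34528 (K = 2*(-17264) = -34528)
((-11438/K + 19256/(-24123)) + r(46))/(17869 - 36832) = ((-11438/(-34528) + 19256/(-24123)) - 1/30)/(17869 - 36832) = ((-11438*(-1/34528) + 19256*(-1/24123)) - 1/30)/(-18963) = ((5719/17264 - 19256/24123) - 1/30)*(-1/18963) = (-194476147/416459472 - 1/30)*(-1/18963) = -347263549/694099120*(-1/18963) = 347263549/13162201612560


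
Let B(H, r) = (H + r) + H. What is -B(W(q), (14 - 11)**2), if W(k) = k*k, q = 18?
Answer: -657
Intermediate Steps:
W(k) = k**2
B(H, r) = r + 2*H
-B(W(q), (14 - 11)**2) = -((14 - 11)**2 + 2*18**2) = -(3**2 + 2*324) = -(9 + 648) = -1*657 = -657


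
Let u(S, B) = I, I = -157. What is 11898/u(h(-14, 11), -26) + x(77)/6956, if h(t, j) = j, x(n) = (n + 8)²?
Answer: -81628163/1092092 ≈ -74.745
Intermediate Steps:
x(n) = (8 + n)²
u(S, B) = -157
11898/u(h(-14, 11), -26) + x(77)/6956 = 11898/(-157) + (8 + 77)²/6956 = 11898*(-1/157) + 85²*(1/6956) = -11898/157 + 7225*(1/6956) = -11898/157 + 7225/6956 = -81628163/1092092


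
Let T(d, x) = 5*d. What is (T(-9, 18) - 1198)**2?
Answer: 1545049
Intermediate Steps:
(T(-9, 18) - 1198)**2 = (5*(-9) - 1198)**2 = (-45 - 1198)**2 = (-1243)**2 = 1545049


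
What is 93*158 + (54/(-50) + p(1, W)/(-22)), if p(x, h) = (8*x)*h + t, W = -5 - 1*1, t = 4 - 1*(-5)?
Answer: 8082081/550 ≈ 14695.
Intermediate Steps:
t = 9 (t = 4 + 5 = 9)
W = -6 (W = -5 - 1 = -6)
p(x, h) = 9 + 8*h*x (p(x, h) = (8*x)*h + 9 = 8*h*x + 9 = 9 + 8*h*x)
93*158 + (54/(-50) + p(1, W)/(-22)) = 93*158 + (54/(-50) + (9 + 8*(-6)*1)/(-22)) = 14694 + (54*(-1/50) + (9 - 48)*(-1/22)) = 14694 + (-27/25 - 39*(-1/22)) = 14694 + (-27/25 + 39/22) = 14694 + 381/550 = 8082081/550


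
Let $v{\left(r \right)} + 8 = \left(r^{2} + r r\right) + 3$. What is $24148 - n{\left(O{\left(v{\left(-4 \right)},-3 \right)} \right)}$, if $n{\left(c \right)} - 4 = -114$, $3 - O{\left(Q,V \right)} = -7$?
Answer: $24258$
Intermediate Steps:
$v{\left(r \right)} = -5 + 2 r^{2}$ ($v{\left(r \right)} = -8 + \left(\left(r^{2} + r r\right) + 3\right) = -8 + \left(\left(r^{2} + r^{2}\right) + 3\right) = -8 + \left(2 r^{2} + 3\right) = -8 + \left(3 + 2 r^{2}\right) = -5 + 2 r^{2}$)
$O{\left(Q,V \right)} = 10$ ($O{\left(Q,V \right)} = 3 - -7 = 3 + 7 = 10$)
$n{\left(c \right)} = -110$ ($n{\left(c \right)} = 4 - 114 = -110$)
$24148 - n{\left(O{\left(v{\left(-4 \right)},-3 \right)} \right)} = 24148 - -110 = 24148 + 110 = 24258$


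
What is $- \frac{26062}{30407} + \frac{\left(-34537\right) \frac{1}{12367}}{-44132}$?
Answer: $- \frac{14223079764969}{16595545960708} \approx -0.85704$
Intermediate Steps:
$- \frac{26062}{30407} + \frac{\left(-34537\right) \frac{1}{12367}}{-44132} = \left(-26062\right) \frac{1}{30407} + \left(-34537\right) \frac{1}{12367} \left(- \frac{1}{44132}\right) = - \frac{26062}{30407} - - \frac{34537}{545780444} = - \frac{26062}{30407} + \frac{34537}{545780444} = - \frac{14223079764969}{16595545960708}$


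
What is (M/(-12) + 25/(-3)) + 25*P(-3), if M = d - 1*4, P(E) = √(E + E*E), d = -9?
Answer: -29/4 + 25*√6 ≈ 53.987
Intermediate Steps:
P(E) = √(E + E²)
M = -13 (M = -9 - 1*4 = -9 - 4 = -13)
(M/(-12) + 25/(-3)) + 25*P(-3) = (-13/(-12) + 25/(-3)) + 25*√(-3*(1 - 3)) = (-13*(-1/12) + 25*(-⅓)) + 25*√(-3*(-2)) = (13/12 - 25/3) + 25*√6 = -29/4 + 25*√6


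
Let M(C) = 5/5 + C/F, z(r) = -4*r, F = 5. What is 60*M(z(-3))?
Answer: 204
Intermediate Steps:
M(C) = 1 + C/5 (M(C) = 5/5 + C/5 = 5*(⅕) + C*(⅕) = 1 + C/5)
60*M(z(-3)) = 60*(1 + (-4*(-3))/5) = 60*(1 + (⅕)*12) = 60*(1 + 12/5) = 60*(17/5) = 204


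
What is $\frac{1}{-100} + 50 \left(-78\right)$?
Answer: $- \frac{390001}{100} \approx -3900.0$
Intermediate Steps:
$\frac{1}{-100} + 50 \left(-78\right) = - \frac{1}{100} - 3900 = - \frac{390001}{100}$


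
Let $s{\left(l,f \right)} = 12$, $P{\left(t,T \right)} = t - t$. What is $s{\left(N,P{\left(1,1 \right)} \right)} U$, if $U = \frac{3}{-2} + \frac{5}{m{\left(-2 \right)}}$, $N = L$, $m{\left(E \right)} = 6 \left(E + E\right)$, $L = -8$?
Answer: $- \frac{41}{2} \approx -20.5$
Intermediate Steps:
$P{\left(t,T \right)} = 0$
$m{\left(E \right)} = 12 E$ ($m{\left(E \right)} = 6 \cdot 2 E = 12 E$)
$N = -8$
$U = - \frac{41}{24}$ ($U = \frac{3}{-2} + \frac{5}{12 \left(-2\right)} = 3 \left(- \frac{1}{2}\right) + \frac{5}{-24} = - \frac{3}{2} + 5 \left(- \frac{1}{24}\right) = - \frac{3}{2} - \frac{5}{24} = - \frac{41}{24} \approx -1.7083$)
$s{\left(N,P{\left(1,1 \right)} \right)} U = 12 \left(- \frac{41}{24}\right) = - \frac{41}{2}$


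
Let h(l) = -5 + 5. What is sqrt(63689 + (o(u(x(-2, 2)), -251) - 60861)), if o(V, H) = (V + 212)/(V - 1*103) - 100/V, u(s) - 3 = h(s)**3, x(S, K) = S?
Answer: sqrt(2513265)/30 ≈ 52.844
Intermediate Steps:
h(l) = 0
u(s) = 3 (u(s) = 3 + 0**3 = 3 + 0 = 3)
o(V, H) = -100/V + (212 + V)/(-103 + V) (o(V, H) = (212 + V)/(V - 103) - 100/V = (212 + V)/(-103 + V) - 100/V = -100/V + (212 + V)/(-103 + V))
sqrt(63689 + (o(u(x(-2, 2)), -251) - 60861)) = sqrt(63689 + ((10300 + 3**2 + 112*3)/(3*(-103 + 3)) - 60861)) = sqrt(63689 + ((1/3)*(10300 + 9 + 336)/(-100) - 60861)) = sqrt(63689 + ((1/3)*(-1/100)*10645 - 60861)) = sqrt(63689 + (-2129/60 - 60861)) = sqrt(63689 - 3653789/60) = sqrt(167551/60) = sqrt(2513265)/30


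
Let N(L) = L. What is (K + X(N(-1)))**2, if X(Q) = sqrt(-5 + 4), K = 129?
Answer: (129 + I)**2 ≈ 16640.0 + 258.0*I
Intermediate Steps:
X(Q) = I (X(Q) = sqrt(-1) = I)
(K + X(N(-1)))**2 = (129 + I)**2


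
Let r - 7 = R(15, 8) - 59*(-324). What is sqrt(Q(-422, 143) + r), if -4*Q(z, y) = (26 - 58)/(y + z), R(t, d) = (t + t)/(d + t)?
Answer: sqrt(87499700101)/2139 ≈ 138.29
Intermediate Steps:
R(t, d) = 2*t/(d + t) (R(t, d) = (2*t)/(d + t) = 2*t/(d + t))
Q(z, y) = 8/(y + z) (Q(z, y) = -(26 - 58)/(4*(y + z)) = -(-8)/(y + z) = 8/(y + z))
r = 439859/23 (r = 7 + (2*15/(8 + 15) - 59*(-324)) = 7 + (2*15/23 + 19116) = 7 + (2*15*(1/23) + 19116) = 7 + (30/23 + 19116) = 7 + 439698/23 = 439859/23 ≈ 19124.)
sqrt(Q(-422, 143) + r) = sqrt(8/(143 - 422) + 439859/23) = sqrt(8/(-279) + 439859/23) = sqrt(8*(-1/279) + 439859/23) = sqrt(-8/279 + 439859/23) = sqrt(122720477/6417) = sqrt(87499700101)/2139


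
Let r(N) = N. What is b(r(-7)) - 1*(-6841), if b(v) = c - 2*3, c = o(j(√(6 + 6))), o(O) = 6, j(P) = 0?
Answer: 6841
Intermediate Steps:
c = 6
b(v) = 0 (b(v) = 6 - 2*3 = 6 - 6 = 0)
b(r(-7)) - 1*(-6841) = 0 - 1*(-6841) = 0 + 6841 = 6841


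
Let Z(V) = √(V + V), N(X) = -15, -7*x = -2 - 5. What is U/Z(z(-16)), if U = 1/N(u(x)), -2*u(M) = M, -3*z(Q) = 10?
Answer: I*√15/150 ≈ 0.02582*I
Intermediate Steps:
z(Q) = -10/3 (z(Q) = -⅓*10 = -10/3)
x = 1 (x = -(-2 - 5)/7 = -⅐*(-7) = 1)
u(M) = -M/2
Z(V) = √2*√V (Z(V) = √(2*V) = √2*√V)
U = -1/15 (U = 1/(-15) = -1/15 ≈ -0.066667)
U/Z(z(-16)) = -(-I*√15/10)/15 = -(-1)*I*√15/150 = I*√15/150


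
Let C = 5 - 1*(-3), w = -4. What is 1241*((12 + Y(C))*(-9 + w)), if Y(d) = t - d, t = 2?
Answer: -96798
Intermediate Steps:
C = 8 (C = 5 + 3 = 8)
Y(d) = 2 - d
1241*((12 + Y(C))*(-9 + w)) = 1241*((12 + (2 - 1*8))*(-9 - 4)) = 1241*((12 + (2 - 8))*(-13)) = 1241*((12 - 6)*(-13)) = 1241*(6*(-13)) = 1241*(-78) = -96798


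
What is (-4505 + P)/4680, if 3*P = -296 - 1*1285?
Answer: -629/585 ≈ -1.0752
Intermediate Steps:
P = -527 (P = (-296 - 1*1285)/3 = (-296 - 1285)/3 = (⅓)*(-1581) = -527)
(-4505 + P)/4680 = (-4505 - 527)/4680 = -5032*1/4680 = -629/585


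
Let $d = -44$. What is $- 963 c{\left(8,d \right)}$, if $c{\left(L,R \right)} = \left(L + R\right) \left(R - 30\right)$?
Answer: $-2565432$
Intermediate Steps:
$c{\left(L,R \right)} = \left(-30 + R\right) \left(L + R\right)$ ($c{\left(L,R \right)} = \left(L + R\right) \left(-30 + R\right) = \left(-30 + R\right) \left(L + R\right)$)
$- 963 c{\left(8,d \right)} = - 963 \left(\left(-44\right)^{2} - 240 - -1320 + 8 \left(-44\right)\right) = - 963 \left(1936 - 240 + 1320 - 352\right) = \left(-963\right) 2664 = -2565432$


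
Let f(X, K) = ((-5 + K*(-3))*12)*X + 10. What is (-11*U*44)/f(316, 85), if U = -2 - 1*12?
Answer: -3388/492955 ≈ -0.0068728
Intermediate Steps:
U = -14 (U = -2 - 12 = -14)
f(X, K) = 10 + X*(-60 - 36*K) (f(X, K) = ((-5 - 3*K)*12)*X + 10 = (-60 - 36*K)*X + 10 = X*(-60 - 36*K) + 10 = 10 + X*(-60 - 36*K))
(-11*U*44)/f(316, 85) = (-11*(-14)*44)/(10 - 60*316 - 36*85*316) = (154*44)/(10 - 18960 - 966960) = 6776/(-985910) = 6776*(-1/985910) = -3388/492955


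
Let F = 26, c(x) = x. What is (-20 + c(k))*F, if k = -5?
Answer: -650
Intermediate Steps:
(-20 + c(k))*F = (-20 - 5)*26 = -25*26 = -650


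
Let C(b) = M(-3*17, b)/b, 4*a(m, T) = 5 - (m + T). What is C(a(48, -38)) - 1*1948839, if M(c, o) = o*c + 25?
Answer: -1948910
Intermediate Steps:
M(c, o) = 25 + c*o (M(c, o) = c*o + 25 = 25 + c*o)
a(m, T) = 5/4 - T/4 - m/4 (a(m, T) = (5 - (m + T))/4 = (5 - (T + m))/4 = (5 + (-T - m))/4 = (5 - T - m)/4 = 5/4 - T/4 - m/4)
C(b) = (25 - 51*b)/b (C(b) = (25 + (-3*17)*b)/b = (25 - 51*b)/b)
C(a(48, -38)) - 1*1948839 = (-51 + 25/(5/4 - ¼*(-38) - ¼*48)) - 1*1948839 = (-51 + 25/(5/4 + 19/2 - 12)) - 1948839 = (-51 + 25/(-5/4)) - 1948839 = (-51 + 25*(-⅘)) - 1948839 = (-51 - 20) - 1948839 = -71 - 1948839 = -1948910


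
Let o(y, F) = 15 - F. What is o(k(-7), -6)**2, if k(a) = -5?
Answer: 441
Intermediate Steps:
o(k(-7), -6)**2 = (15 - 1*(-6))**2 = (15 + 6)**2 = 21**2 = 441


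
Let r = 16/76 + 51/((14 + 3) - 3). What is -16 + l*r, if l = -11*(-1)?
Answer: 7019/266 ≈ 26.387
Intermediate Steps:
l = 11
r = 1025/266 (r = 16*(1/76) + 51/(17 - 3) = 4/19 + 51/14 = 1025/266 ≈ 3.8534)
-16 + l*r = -16 + 11*(1025/266) = -16 + 11275/266 = 7019/266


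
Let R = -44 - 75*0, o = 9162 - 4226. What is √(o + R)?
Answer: 2*√1223 ≈ 69.943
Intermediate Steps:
o = 4936
R = -44 (R = -44 + 0 = -44)
√(o + R) = √(4936 - 44) = √4892 = 2*√1223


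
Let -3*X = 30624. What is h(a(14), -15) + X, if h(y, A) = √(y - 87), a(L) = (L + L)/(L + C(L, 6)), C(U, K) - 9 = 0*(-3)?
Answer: -10208 + I*√45379/23 ≈ -10208.0 + 9.2619*I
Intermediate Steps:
C(U, K) = 9 (C(U, K) = 9 + 0*(-3) = 9 + 0 = 9)
a(L) = 2*L/(9 + L) (a(L) = (L + L)/(L + 9) = (2*L)/(9 + L) = 2*L/(9 + L))
X = -10208 (X = -⅓*30624 = -10208)
h(y, A) = √(-87 + y)
h(a(14), -15) + X = √(-87 + 2*14/(9 + 14)) - 10208 = √(-87 + 2*14/23) - 10208 = √(-87 + 2*14*(1/23)) - 10208 = √(-87 + 28/23) - 10208 = √(-1973/23) - 10208 = I*√45379/23 - 10208 = -10208 + I*√45379/23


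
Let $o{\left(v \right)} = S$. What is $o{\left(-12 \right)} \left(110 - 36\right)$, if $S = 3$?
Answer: $222$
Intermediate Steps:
$o{\left(v \right)} = 3$
$o{\left(-12 \right)} \left(110 - 36\right) = 3 \left(110 - 36\right) = 3 \cdot 74 = 222$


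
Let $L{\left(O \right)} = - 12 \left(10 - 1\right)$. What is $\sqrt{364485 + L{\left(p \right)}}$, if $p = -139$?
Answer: $\sqrt{364377} \approx 603.64$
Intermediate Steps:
$L{\left(O \right)} = -108$ ($L{\left(O \right)} = \left(-12\right) 9 = -108$)
$\sqrt{364485 + L{\left(p \right)}} = \sqrt{364485 - 108} = \sqrt{364377}$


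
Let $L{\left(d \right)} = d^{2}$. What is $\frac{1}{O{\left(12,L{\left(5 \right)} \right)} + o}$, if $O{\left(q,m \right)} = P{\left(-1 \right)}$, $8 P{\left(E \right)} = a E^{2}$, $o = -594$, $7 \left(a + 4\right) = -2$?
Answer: $- \frac{28}{16647} \approx -0.001682$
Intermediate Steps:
$a = - \frac{30}{7}$ ($a = -4 + \frac{1}{7} \left(-2\right) = -4 - \frac{2}{7} = - \frac{30}{7} \approx -4.2857$)
$P{\left(E \right)} = - \frac{15 E^{2}}{28}$ ($P{\left(E \right)} = \frac{\left(- \frac{30}{7}\right) E^{2}}{8} = - \frac{15 E^{2}}{28}$)
$O{\left(q,m \right)} = - \frac{15}{28}$ ($O{\left(q,m \right)} = - \frac{15 \left(-1\right)^{2}}{28} = \left(- \frac{15}{28}\right) 1 = - \frac{15}{28}$)
$\frac{1}{O{\left(12,L{\left(5 \right)} \right)} + o} = \frac{1}{- \frac{15}{28} - 594} = \frac{1}{- \frac{16647}{28}} = - \frac{28}{16647}$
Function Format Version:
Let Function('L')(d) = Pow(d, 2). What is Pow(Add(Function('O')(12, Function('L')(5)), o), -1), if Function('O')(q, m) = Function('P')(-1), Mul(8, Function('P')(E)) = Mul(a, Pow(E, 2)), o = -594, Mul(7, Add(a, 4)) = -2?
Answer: Rational(-28, 16647) ≈ -0.0016820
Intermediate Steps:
a = Rational(-30, 7) (a = Add(-4, Mul(Rational(1, 7), -2)) = Add(-4, Rational(-2, 7)) = Rational(-30, 7) ≈ -4.2857)
Function('P')(E) = Mul(Rational(-15, 28), Pow(E, 2)) (Function('P')(E) = Mul(Rational(1, 8), Mul(Rational(-30, 7), Pow(E, 2))) = Mul(Rational(-15, 28), Pow(E, 2)))
Function('O')(q, m) = Rational(-15, 28) (Function('O')(q, m) = Mul(Rational(-15, 28), Pow(-1, 2)) = Mul(Rational(-15, 28), 1) = Rational(-15, 28))
Pow(Add(Function('O')(12, Function('L')(5)), o), -1) = Pow(Add(Rational(-15, 28), -594), -1) = Pow(Rational(-16647, 28), -1) = Rational(-28, 16647)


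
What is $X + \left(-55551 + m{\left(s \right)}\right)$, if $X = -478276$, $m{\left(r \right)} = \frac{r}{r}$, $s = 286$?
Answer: $-533826$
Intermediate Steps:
$m{\left(r \right)} = 1$
$X + \left(-55551 + m{\left(s \right)}\right) = -478276 + \left(-55551 + 1\right) = -478276 - 55550 = -533826$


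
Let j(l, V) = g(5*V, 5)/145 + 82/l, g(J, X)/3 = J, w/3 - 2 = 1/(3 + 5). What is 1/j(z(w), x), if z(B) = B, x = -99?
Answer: 1479/3877 ≈ 0.38148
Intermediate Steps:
w = 51/8 (w = 6 + 3/(3 + 5) = 6 + 3/8 = 51/8 ≈ 6.3750)
g(J, X) = 3*J
j(l, V) = 82/l + 3*V/29 (j(l, V) = (3*(5*V))/145 + 82/l = (15*V)*(1/145) + 82/l = 3*V/29 + 82/l = 82/l + 3*V/29)
1/j(z(w), x) = 1/(82/(51/8) + (3/29)*(-99)) = 1/(82*(8/51) - 297/29) = 1/(656/51 - 297/29) = 1/(3877/1479) = 1479/3877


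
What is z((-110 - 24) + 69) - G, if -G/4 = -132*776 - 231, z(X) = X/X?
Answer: -410651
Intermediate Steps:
z(X) = 1
G = 410652 (G = -4*(-132*776 - 231) = -4*(-102432 - 231) = -4*(-102663) = 410652)
z((-110 - 24) + 69) - G = 1 - 1*410652 = 1 - 410652 = -410651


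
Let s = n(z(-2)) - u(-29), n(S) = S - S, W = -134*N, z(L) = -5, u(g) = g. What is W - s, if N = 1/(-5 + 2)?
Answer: 47/3 ≈ 15.667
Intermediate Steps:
N = -⅓ (N = 1/(-3) = -⅓ ≈ -0.33333)
W = 134/3 (W = -134*(-⅓) = 134/3 ≈ 44.667)
n(S) = 0
s = 29 (s = 0 - 1*(-29) = 0 + 29 = 29)
W - s = 134/3 - 1*29 = 134/3 - 29 = 47/3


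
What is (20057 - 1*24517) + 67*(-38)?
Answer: -7006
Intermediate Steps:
(20057 - 1*24517) + 67*(-38) = (20057 - 24517) - 2546 = -4460 - 2546 = -7006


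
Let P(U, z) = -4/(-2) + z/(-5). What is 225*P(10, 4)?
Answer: 270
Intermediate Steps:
P(U, z) = 2 - z/5 (P(U, z) = -4*(-½) + z*(-⅕) = 2 - z/5)
225*P(10, 4) = 225*(2 - ⅕*4) = 225*(2 - ⅘) = 225*(6/5) = 270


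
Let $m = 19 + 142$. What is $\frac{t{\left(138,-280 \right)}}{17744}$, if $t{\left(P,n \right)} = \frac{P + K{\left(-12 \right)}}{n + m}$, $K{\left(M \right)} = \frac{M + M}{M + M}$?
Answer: $- \frac{139}{2111536} \approx -6.5829 \cdot 10^{-5}$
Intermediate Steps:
$K{\left(M \right)} = 1$ ($K{\left(M \right)} = \frac{2 M}{2 M} = 2 M \frac{1}{2 M} = 1$)
$m = 161$
$t{\left(P,n \right)} = \frac{1 + P}{161 + n}$ ($t{\left(P,n \right)} = \frac{P + 1}{n + 161} = \frac{1 + P}{161 + n}$)
$\frac{t{\left(138,-280 \right)}}{17744} = \frac{\frac{1}{161 - 280} \left(1 + 138\right)}{17744} = \frac{1}{-119} \cdot 139 \cdot \frac{1}{17744} = \left(- \frac{1}{119}\right) 139 \cdot \frac{1}{17744} = \left(- \frac{139}{119}\right) \frac{1}{17744} = - \frac{139}{2111536}$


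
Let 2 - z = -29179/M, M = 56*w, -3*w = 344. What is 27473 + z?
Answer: 529190863/19264 ≈ 27470.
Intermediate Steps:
w = -344/3 (w = -⅓*344 = -344/3 ≈ -114.67)
M = -19264/3 (M = 56*(-344/3) = -19264/3 ≈ -6421.3)
z = -49009/19264 (z = 2 - (-29179)/(-19264/3) = 2 - (-29179)*(-3)/19264 = 2 - 1*87537/19264 = 2 - 87537/19264 = -49009/19264 ≈ -2.5441)
27473 + z = 27473 - 49009/19264 = 529190863/19264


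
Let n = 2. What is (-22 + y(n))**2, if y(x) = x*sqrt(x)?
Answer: 492 - 88*sqrt(2) ≈ 367.55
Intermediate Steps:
y(x) = x**(3/2)
(-22 + y(n))**2 = (-22 + 2**(3/2))**2 = (-22 + 2*sqrt(2))**2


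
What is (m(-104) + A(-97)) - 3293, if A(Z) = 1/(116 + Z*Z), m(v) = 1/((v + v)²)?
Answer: -1357011000011/412089600 ≈ -3293.0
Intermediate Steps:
m(v) = 1/(4*v²) (m(v) = 1/((2*v)²) = 1/(4*v²))
A(Z) = 1/(116 + Z²)
(m(-104) + A(-97)) - 3293 = ((¼)/(-104)² + 1/(116 + (-97)²)) - 3293 = ((¼)*(1/10816) + 1/(116 + 9409)) - 3293 = (1/43264 + 1/9525) - 3293 = 52789/412089600 - 3293 = -1357011000011/412089600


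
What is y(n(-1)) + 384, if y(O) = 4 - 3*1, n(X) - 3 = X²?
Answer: 385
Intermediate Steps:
n(X) = 3 + X²
y(O) = 1 (y(O) = 4 - 3 = 1)
y(n(-1)) + 384 = 1 + 384 = 385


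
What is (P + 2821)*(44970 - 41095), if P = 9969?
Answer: 49561250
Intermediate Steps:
(P + 2821)*(44970 - 41095) = (9969 + 2821)*(44970 - 41095) = 12790*3875 = 49561250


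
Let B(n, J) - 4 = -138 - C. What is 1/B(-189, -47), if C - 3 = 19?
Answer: -1/156 ≈ -0.0064103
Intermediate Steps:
C = 22 (C = 3 + 19 = 22)
B(n, J) = -156 (B(n, J) = 4 + (-138 - 1*22) = 4 + (-138 - 22) = 4 - 160 = -156)
1/B(-189, -47) = 1/(-156) = -1/156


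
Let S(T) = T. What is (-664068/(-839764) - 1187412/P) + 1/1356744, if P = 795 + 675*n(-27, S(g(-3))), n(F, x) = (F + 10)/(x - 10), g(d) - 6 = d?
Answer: -49243484392145987/101116848196920 ≈ -487.00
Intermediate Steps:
g(d) = 6 + d
n(F, x) = (10 + F)/(-10 + x)
P = 17040/7 (P = 795 + 675*((10 - 27)/(-10 + (6 - 3))) = 795 + 675*(-17/(-10 + 3)) = 795 + 675*(-17/(-7)) = 795 + 675*(-1/7*(-17)) = 795 + 675*(17/7) = 795 + 11475/7 = 17040/7 ≈ 2434.3)
(-664068/(-839764) - 1187412/P) + 1/1356744 = (-664068/(-839764) - 1187412/17040/7) + 1/1356744 = (-664068*(-1/839764) - 1187412*7/17040) + 1/1356744 = (166017/209941 - 692657/1420) + 1/1356744 = -145181359097/298116220 + 1/1356744 = -49243484392145987/101116848196920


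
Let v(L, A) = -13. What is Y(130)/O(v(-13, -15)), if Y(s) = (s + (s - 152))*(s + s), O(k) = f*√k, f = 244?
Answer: -540*I*√13/61 ≈ -31.918*I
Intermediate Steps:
O(k) = 244*√k
Y(s) = 2*s*(-152 + 2*s) (Y(s) = (s + (-152 + s))*(2*s) = (-152 + 2*s)*(2*s) = 2*s*(-152 + 2*s))
Y(130)/O(v(-13, -15)) = (4*130*(-76 + 130))/((244*√(-13))) = (4*130*54)/((244*(I*√13))) = 28080/((244*I*√13)) = 28080*(-I*√13/3172) = -540*I*√13/61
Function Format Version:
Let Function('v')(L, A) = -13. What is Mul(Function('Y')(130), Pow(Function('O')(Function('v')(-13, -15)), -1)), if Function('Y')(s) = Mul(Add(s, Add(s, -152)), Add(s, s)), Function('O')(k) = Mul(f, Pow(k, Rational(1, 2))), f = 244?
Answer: Mul(Rational(-540, 61), I, Pow(13, Rational(1, 2))) ≈ Mul(-31.918, I)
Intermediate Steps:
Function('O')(k) = Mul(244, Pow(k, Rational(1, 2)))
Function('Y')(s) = Mul(2, s, Add(-152, Mul(2, s))) (Function('Y')(s) = Mul(Add(s, Add(-152, s)), Mul(2, s)) = Mul(Add(-152, Mul(2, s)), Mul(2, s)) = Mul(2, s, Add(-152, Mul(2, s))))
Mul(Function('Y')(130), Pow(Function('O')(Function('v')(-13, -15)), -1)) = Mul(Mul(4, 130, Add(-76, 130)), Pow(Mul(244, Pow(-13, Rational(1, 2))), -1)) = Mul(Mul(4, 130, 54), Pow(Mul(244, Mul(I, Pow(13, Rational(1, 2)))), -1)) = Mul(28080, Pow(Mul(244, I, Pow(13, Rational(1, 2))), -1)) = Mul(28080, Mul(Rational(-1, 3172), I, Pow(13, Rational(1, 2)))) = Mul(Rational(-540, 61), I, Pow(13, Rational(1, 2)))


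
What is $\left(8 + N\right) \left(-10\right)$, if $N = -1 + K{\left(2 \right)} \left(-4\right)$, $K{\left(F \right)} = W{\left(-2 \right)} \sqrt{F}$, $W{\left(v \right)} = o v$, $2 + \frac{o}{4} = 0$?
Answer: $-70 + 640 \sqrt{2} \approx 835.1$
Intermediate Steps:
$o = -8$ ($o = -8 + 4 \cdot 0 = -8 + 0 = -8$)
$W{\left(v \right)} = - 8 v$
$K{\left(F \right)} = 16 \sqrt{F}$ ($K{\left(F \right)} = \left(-8\right) \left(-2\right) \sqrt{F} = 16 \sqrt{F}$)
$N = -1 - 64 \sqrt{2}$ ($N = -1 + 16 \sqrt{2} \left(-4\right) = -1 - 64 \sqrt{2} \approx -91.51$)
$\left(8 + N\right) \left(-10\right) = \left(8 - \left(1 + 64 \sqrt{2}\right)\right) \left(-10\right) = \left(7 - 64 \sqrt{2}\right) \left(-10\right) = -70 + 640 \sqrt{2}$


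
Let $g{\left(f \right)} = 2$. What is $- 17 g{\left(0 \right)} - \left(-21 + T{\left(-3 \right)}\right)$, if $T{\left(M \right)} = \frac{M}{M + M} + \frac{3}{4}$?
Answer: $- \frac{57}{4} \approx -14.25$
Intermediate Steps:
$T{\left(M \right)} = \frac{5}{4}$ ($T{\left(M \right)} = \frac{M}{2 M} + 3 \cdot \frac{1}{4} = M \frac{1}{2 M} + \frac{3}{4} = \frac{1}{2} + \frac{3}{4} = \frac{5}{4}$)
$- 17 g{\left(0 \right)} - \left(-21 + T{\left(-3 \right)}\right) = \left(-17\right) 2 + \left(21 - \frac{5}{4}\right) = -34 + \left(21 - \frac{5}{4}\right) = -34 + \frac{79}{4} = - \frac{57}{4}$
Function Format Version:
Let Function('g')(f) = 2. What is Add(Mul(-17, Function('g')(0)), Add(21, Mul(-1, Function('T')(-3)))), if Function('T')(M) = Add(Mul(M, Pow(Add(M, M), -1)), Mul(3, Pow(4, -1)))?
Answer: Rational(-57, 4) ≈ -14.250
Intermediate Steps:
Function('T')(M) = Rational(5, 4) (Function('T')(M) = Add(Mul(M, Pow(Mul(2, M), -1)), Mul(3, Rational(1, 4))) = Add(Mul(M, Mul(Rational(1, 2), Pow(M, -1))), Rational(3, 4)) = Add(Rational(1, 2), Rational(3, 4)) = Rational(5, 4))
Add(Mul(-17, Function('g')(0)), Add(21, Mul(-1, Function('T')(-3)))) = Add(Mul(-17, 2), Add(21, Mul(-1, Rational(5, 4)))) = Add(-34, Add(21, Rational(-5, 4))) = Add(-34, Rational(79, 4)) = Rational(-57, 4)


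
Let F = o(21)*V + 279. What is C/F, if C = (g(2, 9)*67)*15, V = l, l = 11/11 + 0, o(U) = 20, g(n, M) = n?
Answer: 2010/299 ≈ 6.7224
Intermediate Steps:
l = 1 (l = (1/11)*11 + 0 = 1 + 0 = 1)
V = 1
F = 299 (F = 20*1 + 279 = 20 + 279 = 299)
C = 2010 (C = (2*67)*15 = 134*15 = 2010)
C/F = 2010/299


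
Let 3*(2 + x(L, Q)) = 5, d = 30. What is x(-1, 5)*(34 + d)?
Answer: -64/3 ≈ -21.333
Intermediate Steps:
x(L, Q) = -1/3 (x(L, Q) = -2 + (1/3)*5 = -2 + 5/3 = -1/3)
x(-1, 5)*(34 + d) = -(34 + 30)/3 = -1/3*64 = -64/3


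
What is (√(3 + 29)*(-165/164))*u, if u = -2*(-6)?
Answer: -1980*√2/41 ≈ -68.296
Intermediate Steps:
u = 12
(√(3 + 29)*(-165/164))*u = (√(3 + 29)*(-165/164))*12 = (√32*(-165*1/164))*12 = ((4*√2)*(-165/164))*12 = -165*√2/41*12 = -1980*√2/41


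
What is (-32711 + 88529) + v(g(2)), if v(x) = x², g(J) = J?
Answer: 55822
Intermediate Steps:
(-32711 + 88529) + v(g(2)) = (-32711 + 88529) + 2² = 55818 + 4 = 55822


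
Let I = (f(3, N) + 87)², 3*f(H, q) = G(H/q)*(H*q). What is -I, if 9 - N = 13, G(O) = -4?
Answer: -10609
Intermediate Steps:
N = -4 (N = 9 - 1*13 = 9 - 13 = -4)
f(H, q) = -4*H*q/3 (f(H, q) = (-4*H*q)/3 = -4*H*q/3)
I = 10609 (I = (-4/3*3*(-4) + 87)² = (16 + 87)² = 103² = 10609)
-I = -1*10609 = -10609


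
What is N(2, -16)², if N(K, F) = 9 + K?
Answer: 121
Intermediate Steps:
N(2, -16)² = (9 + 2)² = 11² = 121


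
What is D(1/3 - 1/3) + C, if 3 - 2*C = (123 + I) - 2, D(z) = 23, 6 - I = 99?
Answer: 21/2 ≈ 10.500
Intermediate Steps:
I = -93 (I = 6 - 1*99 = 6 - 99 = -93)
C = -25/2 (C = 3/2 - ((123 - 93) - 2)/2 = 3/2 - (30 - 2)/2 = 3/2 - 1/2*28 = 3/2 - 14 = -25/2 ≈ -12.500)
D(1/3 - 1/3) + C = 23 - 25/2 = 21/2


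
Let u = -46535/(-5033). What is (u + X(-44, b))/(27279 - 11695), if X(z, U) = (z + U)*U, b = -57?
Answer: 7255379/19608568 ≈ 0.37001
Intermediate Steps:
X(z, U) = U*(U + z) (X(z, U) = (U + z)*U = U*(U + z))
u = 46535/5033 (u = -46535*(-1/5033) = 46535/5033 ≈ 9.2460)
(u + X(-44, b))/(27279 - 11695) = (46535/5033 - 57*(-57 - 44))/(27279 - 11695) = (46535/5033 - 57*(-101))/15584 = (46535/5033 + 5757)*(1/15584) = (29021516/5033)*(1/15584) = 7255379/19608568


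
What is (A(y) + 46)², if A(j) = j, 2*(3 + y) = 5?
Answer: 8281/4 ≈ 2070.3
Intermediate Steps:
y = -½ (y = -3 + (½)*5 = -3 + 5/2 = -½ ≈ -0.50000)
(A(y) + 46)² = (-½ + 46)² = (91/2)² = 8281/4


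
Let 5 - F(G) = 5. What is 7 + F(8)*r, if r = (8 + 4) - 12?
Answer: 7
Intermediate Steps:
r = 0 (r = 12 - 12 = 0)
F(G) = 0 (F(G) = 5 - 1*5 = 5 - 5 = 0)
7 + F(8)*r = 7 + 0*0 = 7 + 0 = 7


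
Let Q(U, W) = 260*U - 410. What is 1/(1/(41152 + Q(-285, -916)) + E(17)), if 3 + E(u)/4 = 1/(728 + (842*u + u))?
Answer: -502338122/6027939091 ≈ -0.083335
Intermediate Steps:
Q(U, W) = -410 + 260*U
E(u) = -12 + 4/(728 + 843*u) (E(u) = -12 + 4/(728 + (842*u + u)) = -12 + 4/(728 + 843*u))
1/(1/(41152 + Q(-285, -916)) + E(17)) = 1/(1/(41152 + (-410 + 260*(-285))) + 4*(-2183 - 2529*17)/(728 + 843*17)) = 1/(1/(41152 + (-410 - 74100)) + 4*(-2183 - 42993)/(728 + 14331)) = 1/(1/(41152 - 74510) + 4*(-45176)/15059) = 1/(1/(-33358) + 4*(1/15059)*(-45176)) = 1/(-1/33358 - 180704/15059) = 1/(-6027939091/502338122) = -502338122/6027939091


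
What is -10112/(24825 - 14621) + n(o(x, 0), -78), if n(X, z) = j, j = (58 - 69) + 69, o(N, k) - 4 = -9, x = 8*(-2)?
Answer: 145430/2551 ≈ 57.009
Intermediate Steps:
x = -16
o(N, k) = -5 (o(N, k) = 4 - 9 = -5)
j = 58 (j = -11 + 69 = 58)
n(X, z) = 58
-10112/(24825 - 14621) + n(o(x, 0), -78) = -10112/(24825 - 14621) + 58 = -10112/10204 + 58 = -10112*1/10204 + 58 = -2528/2551 + 58 = 145430/2551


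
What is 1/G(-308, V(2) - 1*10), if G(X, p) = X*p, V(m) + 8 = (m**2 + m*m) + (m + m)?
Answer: 1/1848 ≈ 0.00054113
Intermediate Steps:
V(m) = -8 + 2*m + 2*m**2 (V(m) = -8 + ((m**2 + m*m) + (m + m)) = -8 + ((m**2 + m**2) + 2*m) = -8 + (2*m**2 + 2*m) = -8 + (2*m + 2*m**2) = -8 + 2*m + 2*m**2)
1/G(-308, V(2) - 1*10) = 1/(-308*((-8 + 2*2 + 2*2**2) - 1*10)) = 1/(-308*((-8 + 4 + 2*4) - 10)) = 1/(-308*((-8 + 4 + 8) - 10)) = 1/(-308*(4 - 10)) = 1/(-308*(-6)) = 1/1848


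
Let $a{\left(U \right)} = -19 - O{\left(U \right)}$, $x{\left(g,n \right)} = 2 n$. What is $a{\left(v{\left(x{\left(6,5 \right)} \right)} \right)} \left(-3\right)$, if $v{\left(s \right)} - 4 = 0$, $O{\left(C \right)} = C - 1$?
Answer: $66$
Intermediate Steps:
$O{\left(C \right)} = -1 + C$
$v{\left(s \right)} = 4$ ($v{\left(s \right)} = 4 + 0 = 4$)
$a{\left(U \right)} = -18 - U$ ($a{\left(U \right)} = -19 - \left(-1 + U\right) = -18 - U$)
$a{\left(v{\left(x{\left(6,5 \right)} \right)} \right)} \left(-3\right) = \left(-18 - 4\right) \left(-3\right) = \left(-22\right) \left(-3\right) = 66$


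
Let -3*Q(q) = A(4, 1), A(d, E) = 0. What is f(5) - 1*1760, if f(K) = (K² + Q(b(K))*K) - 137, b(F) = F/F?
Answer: -1872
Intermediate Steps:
b(F) = 1
Q(q) = 0 (Q(q) = -⅓*0 = 0)
f(K) = -137 + K² (f(K) = (K² + 0*K) - 137 = (K² + 0) - 137 = K² - 137 = -137 + K²)
f(5) - 1*1760 = (-137 + 5²) - 1*1760 = (-137 + 25) - 1760 = -112 - 1760 = -1872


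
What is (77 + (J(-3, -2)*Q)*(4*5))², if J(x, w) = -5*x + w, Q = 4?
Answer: 1247689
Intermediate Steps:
J(x, w) = w - 5*x
(77 + (J(-3, -2)*Q)*(4*5))² = (77 + ((-2 - 5*(-3))*4)*(4*5))² = (77 + ((-2 + 15)*4)*20)² = (77 + (13*4)*20)² = (77 + 52*20)² = (77 + 1040)² = 1117² = 1247689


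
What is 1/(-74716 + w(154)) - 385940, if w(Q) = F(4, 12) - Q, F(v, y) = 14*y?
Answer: -28830489881/74702 ≈ -3.8594e+5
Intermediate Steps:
w(Q) = 168 - Q (w(Q) = 14*12 - Q = 168 - Q)
1/(-74716 + w(154)) - 385940 = 1/(-74716 + (168 - 1*154)) - 385940 = 1/(-74716 + (168 - 154)) - 385940 = 1/(-74716 + 14) - 385940 = 1/(-74702) - 385940 = -1/74702 - 385940 = -28830489881/74702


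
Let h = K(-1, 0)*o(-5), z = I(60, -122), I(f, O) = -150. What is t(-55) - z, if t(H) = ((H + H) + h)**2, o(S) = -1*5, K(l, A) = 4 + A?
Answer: 17050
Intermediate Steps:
o(S) = -5
z = -150
h = -20 (h = (4 + 0)*(-5) = 4*(-5) = -20)
t(H) = (-20 + 2*H)**2 (t(H) = ((H + H) - 20)**2 = (2*H - 20)**2 = (-20 + 2*H)**2)
t(-55) - z = 4*(-10 - 55)**2 - 1*(-150) = 4*(-65)**2 + 150 = 4*4225 + 150 = 16900 + 150 = 17050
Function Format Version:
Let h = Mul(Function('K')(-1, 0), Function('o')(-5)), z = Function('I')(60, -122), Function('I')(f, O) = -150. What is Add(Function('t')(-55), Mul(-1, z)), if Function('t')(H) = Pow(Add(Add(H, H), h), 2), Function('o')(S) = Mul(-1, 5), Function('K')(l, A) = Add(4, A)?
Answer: 17050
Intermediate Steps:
Function('o')(S) = -5
z = -150
h = -20 (h = Mul(Add(4, 0), -5) = Mul(4, -5) = -20)
Function('t')(H) = Pow(Add(-20, Mul(2, H)), 2) (Function('t')(H) = Pow(Add(Add(H, H), -20), 2) = Pow(Add(Mul(2, H), -20), 2) = Pow(Add(-20, Mul(2, H)), 2))
Add(Function('t')(-55), Mul(-1, z)) = Add(Mul(4, Pow(Add(-10, -55), 2)), Mul(-1, -150)) = Add(Mul(4, Pow(-65, 2)), 150) = Add(Mul(4, 4225), 150) = Add(16900, 150) = 17050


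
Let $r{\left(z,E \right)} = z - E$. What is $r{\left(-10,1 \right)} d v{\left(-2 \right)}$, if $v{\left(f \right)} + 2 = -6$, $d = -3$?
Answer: $-264$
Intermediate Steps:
$v{\left(f \right)} = -8$ ($v{\left(f \right)} = -2 - 6 = -8$)
$r{\left(-10,1 \right)} d v{\left(-2 \right)} = \left(-10 - 1\right) \left(-3\right) \left(-8\right) = \left(-11\right) \left(-3\right) \left(-8\right) = 33 \left(-8\right) = -264$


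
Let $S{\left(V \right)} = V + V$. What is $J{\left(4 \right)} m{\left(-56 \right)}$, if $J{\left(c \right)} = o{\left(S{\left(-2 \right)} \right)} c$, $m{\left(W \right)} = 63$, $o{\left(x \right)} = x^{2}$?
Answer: $4032$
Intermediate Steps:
$S{\left(V \right)} = 2 V$
$J{\left(c \right)} = 16 c$ ($J{\left(c \right)} = \left(2 \left(-2\right)\right)^{2} c = \left(-4\right)^{2} c = 16 c$)
$J{\left(4 \right)} m{\left(-56 \right)} = 16 \cdot 4 \cdot 63 = 64 \cdot 63 = 4032$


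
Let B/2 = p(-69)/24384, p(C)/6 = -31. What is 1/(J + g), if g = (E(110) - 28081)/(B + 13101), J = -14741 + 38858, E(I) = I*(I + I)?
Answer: 26621201/642015618325 ≈ 4.1465e-5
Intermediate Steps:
p(C) = -186 (p(C) = 6*(-31) = -186)
E(I) = 2*I² (E(I) = I*(2*I) = 2*I²)
J = 24117
B = -31/2032 (B = 2*(-186/24384) = 2*(-186*1/24384) = 2*(-31/4064) = -31/2032 ≈ -0.015256)
g = -7886192/26621201 (g = (2*110² - 28081)/(-31/2032 + 13101) = (2*12100 - 28081)/(26621201/2032) = (24200 - 28081)*(2032/26621201) = -3881*2032/26621201 = -7886192/26621201 ≈ -0.29624)
1/(J + g) = 1/(24117 - 7886192/26621201) = 1/(642015618325/26621201) = 26621201/642015618325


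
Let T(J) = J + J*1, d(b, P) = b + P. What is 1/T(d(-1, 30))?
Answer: 1/58 ≈ 0.017241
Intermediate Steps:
d(b, P) = P + b
T(J) = 2*J (T(J) = J + J = 2*J)
1/T(d(-1, 30)) = 1/(2*(30 - 1)) = 1/(2*29) = 1/58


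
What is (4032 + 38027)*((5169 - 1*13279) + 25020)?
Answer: 711217690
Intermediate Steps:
(4032 + 38027)*((5169 - 1*13279) + 25020) = 42059*((5169 - 13279) + 25020) = 42059*(-8110 + 25020) = 42059*16910 = 711217690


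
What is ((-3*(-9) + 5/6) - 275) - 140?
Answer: -2323/6 ≈ -387.17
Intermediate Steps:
((-3*(-9) + 5/6) - 275) - 140 = ((27 + 5*(⅙)) - 275) - 140 = ((27 + ⅚) - 275) - 140 = (167/6 - 275) - 140 = -1483/6 - 140 = -2323/6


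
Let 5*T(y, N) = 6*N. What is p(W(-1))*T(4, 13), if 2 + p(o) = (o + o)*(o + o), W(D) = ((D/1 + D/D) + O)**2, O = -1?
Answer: 156/5 ≈ 31.200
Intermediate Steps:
T(y, N) = 6*N/5 (T(y, N) = (6*N)/5 = 6*N/5)
W(D) = D**2 (W(D) = ((D/1 + D/D) - 1)**2 = ((D*1 + 1) - 1)**2 = ((D + 1) - 1)**2 = ((1 + D) - 1)**2 = D**2)
p(o) = -2 + 4*o**2 (p(o) = -2 + (o + o)*(o + o) = -2 + (2*o)*(2*o) = -2 + 4*o**2)
p(W(-1))*T(4, 13) = (-2 + 4*((-1)**2)**2)*((6/5)*13) = (-2 + 4*1**2)*(78/5) = (-2 + 4*1)*(78/5) = (-2 + 4)*(78/5) = 2*(78/5) = 156/5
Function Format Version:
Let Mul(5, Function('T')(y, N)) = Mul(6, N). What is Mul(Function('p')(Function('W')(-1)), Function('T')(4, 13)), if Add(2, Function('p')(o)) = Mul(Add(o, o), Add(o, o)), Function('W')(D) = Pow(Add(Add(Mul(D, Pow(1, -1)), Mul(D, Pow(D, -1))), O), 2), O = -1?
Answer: Rational(156, 5) ≈ 31.200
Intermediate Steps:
Function('T')(y, N) = Mul(Rational(6, 5), N) (Function('T')(y, N) = Mul(Rational(1, 5), Mul(6, N)) = Mul(Rational(6, 5), N))
Function('W')(D) = Pow(D, 2) (Function('W')(D) = Pow(Add(Add(Mul(D, Pow(1, -1)), Mul(D, Pow(D, -1))), -1), 2) = Pow(Add(Add(Mul(D, 1), 1), -1), 2) = Pow(Add(Add(D, 1), -1), 2) = Pow(Add(Add(1, D), -1), 2) = Pow(D, 2))
Function('p')(o) = Add(-2, Mul(4, Pow(o, 2))) (Function('p')(o) = Add(-2, Mul(Add(o, o), Add(o, o))) = Add(-2, Mul(Mul(2, o), Mul(2, o))) = Add(-2, Mul(4, Pow(o, 2))))
Mul(Function('p')(Function('W')(-1)), Function('T')(4, 13)) = Mul(Add(-2, Mul(4, Pow(Pow(-1, 2), 2))), Mul(Rational(6, 5), 13)) = Mul(Add(-2, Mul(4, Pow(1, 2))), Rational(78, 5)) = Mul(Add(-2, Mul(4, 1)), Rational(78, 5)) = Mul(Add(-2, 4), Rational(78, 5)) = Mul(2, Rational(78, 5)) = Rational(156, 5)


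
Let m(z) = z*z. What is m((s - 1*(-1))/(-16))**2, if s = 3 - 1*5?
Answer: 1/65536 ≈ 1.5259e-5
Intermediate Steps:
s = -2 (s = 3 - 5 = -2)
m(z) = z**2
m((s - 1*(-1))/(-16))**2 = (((-2 - 1*(-1))/(-16))**2)**2 = (((-2 + 1)*(-1/16))**2)**2 = ((-1*(-1/16))**2)**2 = ((1/16)**2)**2 = (1/256)**2 = 1/65536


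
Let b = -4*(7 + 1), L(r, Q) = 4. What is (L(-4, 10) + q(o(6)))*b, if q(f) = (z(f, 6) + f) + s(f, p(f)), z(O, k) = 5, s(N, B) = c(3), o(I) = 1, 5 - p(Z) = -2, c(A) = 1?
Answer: -352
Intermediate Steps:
p(Z) = 7 (p(Z) = 5 - 1*(-2) = 5 + 2 = 7)
s(N, B) = 1
b = -32 (b = -4*8 = -32)
q(f) = 6 + f (q(f) = (5 + f) + 1 = 6 + f)
(L(-4, 10) + q(o(6)))*b = (4 + (6 + 1))*(-32) = (4 + 7)*(-32) = 11*(-32) = -352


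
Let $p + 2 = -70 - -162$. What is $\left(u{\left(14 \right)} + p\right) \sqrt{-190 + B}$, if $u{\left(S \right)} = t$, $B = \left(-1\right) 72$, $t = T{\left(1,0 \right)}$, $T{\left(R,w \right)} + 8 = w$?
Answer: $82 i \sqrt{262} \approx 1327.3 i$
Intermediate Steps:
$T{\left(R,w \right)} = -8 + w$
$t = -8$ ($t = -8 + 0 = -8$)
$B = -72$
$u{\left(S \right)} = -8$
$p = 90$ ($p = -2 - -92 = -2 + \left(-70 + 162\right) = -2 + 92 = 90$)
$\left(u{\left(14 \right)} + p\right) \sqrt{-190 + B} = \left(-8 + 90\right) \sqrt{-190 - 72} = 82 \sqrt{-262} = 82 i \sqrt{262}$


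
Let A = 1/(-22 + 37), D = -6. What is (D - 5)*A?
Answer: -11/15 ≈ -0.73333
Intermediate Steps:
A = 1/15 ≈ 0.066667
(D - 5)*A = (-6 - 5)*(1/15) = -11*1/15 = -11/15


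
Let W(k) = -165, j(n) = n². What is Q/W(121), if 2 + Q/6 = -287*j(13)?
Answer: 19402/11 ≈ 1763.8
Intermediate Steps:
Q = -291030 (Q = -12 + 6*(-287*13²) = -12 + 6*(-287*169) = -12 + 6*(-48503) = -12 - 291018 = -291030)
Q/W(121) = -291030/(-165) = -291030*(-1/165) = 19402/11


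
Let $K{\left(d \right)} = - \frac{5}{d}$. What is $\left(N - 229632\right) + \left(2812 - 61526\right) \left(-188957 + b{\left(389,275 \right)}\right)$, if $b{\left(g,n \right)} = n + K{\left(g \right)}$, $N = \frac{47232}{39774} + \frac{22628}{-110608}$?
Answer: $\frac{789927685890417768551}{71305687012} \approx 1.1078 \cdot 10^{10}$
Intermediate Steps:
$N = \frac{180176291}{183305108}$ ($N = 47232 \cdot \frac{1}{39774} + 22628 \left(- \frac{1}{110608}\right) = \frac{7872}{6629} - \frac{5657}{27652} = \frac{180176291}{183305108} \approx 0.98293$)
$b{\left(g,n \right)} = n - \frac{5}{g}$
$\left(N - 229632\right) + \left(2812 - 61526\right) \left(-188957 + b{\left(389,275 \right)}\right) = \left(\frac{180176291}{183305108} - 229632\right) + \left(2812 - 61526\right) \left(-188957 + \left(275 - \frac{5}{389}\right)\right) = - \frac{42092538383965}{183305108} - 58714 \left(-188957 + \left(275 - \frac{5}{389}\right)\right) = - \frac{42092538383965}{183305108} - 58714 \left(-188957 + \frac{106970}{389}\right) = - \frac{42092538383965}{183305108} - - \frac{4309449248342}{389} = - \frac{42092538383965}{183305108} + \frac{4309449248342}{389} = \frac{789927685890417768551}{71305687012}$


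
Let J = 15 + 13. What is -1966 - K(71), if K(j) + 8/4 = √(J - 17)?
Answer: -1964 - √11 ≈ -1967.3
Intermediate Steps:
J = 28
K(j) = -2 + √11 (K(j) = -2 + √(28 - 17) = -2 + √11)
-1966 - K(71) = -1966 - (-2 + √11) = -1966 + (2 - √11) = -1964 - √11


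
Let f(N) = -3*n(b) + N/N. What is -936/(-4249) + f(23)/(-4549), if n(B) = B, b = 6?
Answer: 4330097/19328701 ≈ 0.22402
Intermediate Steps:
f(N) = -17 (f(N) = -3*6 + N/N = -18 + 1 = -17)
-936/(-4249) + f(23)/(-4549) = -936/(-4249) - 17/(-4549) = -936*(-1/4249) - 17*(-1/4549) = 936/4249 + 17/4549 = 4330097/19328701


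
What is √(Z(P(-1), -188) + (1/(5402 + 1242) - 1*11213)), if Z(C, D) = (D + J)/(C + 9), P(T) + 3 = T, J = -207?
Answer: 49*I*√51901267/3322 ≈ 106.26*I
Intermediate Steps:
P(T) = -3 + T
Z(C, D) = (-207 + D)/(9 + C) (Z(C, D) = (D - 207)/(C + 9) = (-207 + D)/(9 + C))
√(Z(P(-1), -188) + (1/(5402 + 1242) - 1*11213)) = √((-207 - 188)/(9 + (-3 - 1)) + (1/(5402 + 1242) - 1*11213)) = √(-395/(9 - 4) + (1/6644 - 11213)) = √(-395/5 + (1/6644 - 11213)) = √((⅕)*(-395) - 74499171/6644) = √(-79 - 74499171/6644) = √(-75024047/6644) = 49*I*√51901267/3322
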